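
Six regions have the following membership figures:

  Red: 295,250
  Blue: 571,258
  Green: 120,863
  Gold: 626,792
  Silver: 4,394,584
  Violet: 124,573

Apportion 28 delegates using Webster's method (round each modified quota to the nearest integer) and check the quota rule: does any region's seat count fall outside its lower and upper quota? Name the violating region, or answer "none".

Standard quotas: Red 1.348, Blue 2.608, Green 0.552, Gold 2.861, Silver 20.062, Violet 0.569.
Webster allocation: Red 1, Blue 3, Green 1, Gold 3, Silver 19, Violet 1.
Silver has quota 20.062 (lower 20, upper 21) but receives 19 — outside the quota interval.

Silver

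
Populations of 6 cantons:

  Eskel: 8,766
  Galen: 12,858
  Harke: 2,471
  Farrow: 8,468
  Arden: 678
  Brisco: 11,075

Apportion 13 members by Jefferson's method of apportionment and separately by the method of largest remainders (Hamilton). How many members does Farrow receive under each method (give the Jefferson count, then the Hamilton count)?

3 and 2

Jefferson: Eskel 3, Galen 4, Harke 0, Farrow 3, Arden 0, Brisco 3.
Hamilton: Eskel 3, Galen 4, Harke 1, Farrow 2, Arden 0, Brisco 3.
Farrow gets 3 under Jefferson and 2 under Hamilton.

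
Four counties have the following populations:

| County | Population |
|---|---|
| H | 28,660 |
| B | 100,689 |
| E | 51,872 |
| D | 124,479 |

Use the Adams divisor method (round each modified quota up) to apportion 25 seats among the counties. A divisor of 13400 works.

With modified divisor 13400: modified quotas H 2.139, B 7.514, E 3.871, D 9.289.
Rounding up: H 3, B 8, E 4, D 10 (total 25).

H 3; B 8; E 4; D 10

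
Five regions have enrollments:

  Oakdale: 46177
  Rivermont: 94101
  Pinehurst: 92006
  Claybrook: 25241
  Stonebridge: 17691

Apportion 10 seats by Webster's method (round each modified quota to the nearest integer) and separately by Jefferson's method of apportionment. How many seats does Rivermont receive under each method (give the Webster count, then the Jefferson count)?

Webster: Oakdale 2, Rivermont 3, Pinehurst 3, Claybrook 1, Stonebridge 1.
Jefferson: Oakdale 2, Rivermont 4, Pinehurst 3, Claybrook 1, Stonebridge 0.
Rivermont gets 3 under Webster and 4 under Jefferson.

3 and 4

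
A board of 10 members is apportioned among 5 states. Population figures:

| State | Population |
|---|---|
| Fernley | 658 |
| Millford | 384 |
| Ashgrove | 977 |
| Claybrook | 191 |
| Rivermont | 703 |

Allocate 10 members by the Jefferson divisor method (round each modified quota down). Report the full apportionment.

Fernley: 2, Millford: 1, Ashgrove: 4, Claybrook: 0, Rivermont: 3

Standard divisor 2913/10 ≈ 291.3; standard quotas: Fernley 2.259, Millford 1.318, Ashgrove 3.354, Claybrook 0.656, Rivermont 2.413.
Rounding down gives 2, 1, 3, 0, 2 = 8 seats, so the divisor must be adjusted.
With modified divisor 230: modified quotas Fernley 2.861, Millford 1.670, Ashgrove 4.248, Claybrook 0.830, Rivermont 3.057.
Rounding down: Fernley 2, Millford 1, Ashgrove 4, Claybrook 0, Rivermont 3 (total 10).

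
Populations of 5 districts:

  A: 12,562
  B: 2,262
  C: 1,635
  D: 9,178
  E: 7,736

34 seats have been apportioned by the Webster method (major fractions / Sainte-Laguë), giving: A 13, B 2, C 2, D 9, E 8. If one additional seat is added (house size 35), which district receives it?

Priority for the next seat is population ÷ (current seats + 0.5).
Priorities: A 930.519, B 904.800, C 654.000, D 966.105, E 910.118.
Highest priority: D.

D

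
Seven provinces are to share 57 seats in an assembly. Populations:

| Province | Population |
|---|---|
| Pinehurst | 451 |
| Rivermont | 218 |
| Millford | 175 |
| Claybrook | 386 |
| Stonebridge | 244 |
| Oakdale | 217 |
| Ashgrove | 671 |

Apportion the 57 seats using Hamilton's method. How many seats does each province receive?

The standard divisor is 2362/57 ≈ 41.439.
Standard quotas: Pinehurst 10.884, Rivermont 5.261, Millford 4.223, Claybrook 9.315, Stonebridge 5.888, Oakdale 5.237, Ashgrove 16.193.
Lower quotas: Pinehurst 10, Rivermont 5, Millford 4, Claybrook 9, Stonebridge 5, Oakdale 5, Ashgrove 16 (sum 54, leaving 3 seats).
Remainders in descending order: Stonebridge 0.888, Pinehurst 0.884, Claybrook 0.315, Rivermont 0.261, Oakdale 0.237, Millford 0.223, Ashgrove 0.193.
The surplus seats go to Stonebridge, Pinehurst, Claybrook.

Pinehurst=11; Rivermont=5; Millford=4; Claybrook=10; Stonebridge=6; Oakdale=5; Ashgrove=16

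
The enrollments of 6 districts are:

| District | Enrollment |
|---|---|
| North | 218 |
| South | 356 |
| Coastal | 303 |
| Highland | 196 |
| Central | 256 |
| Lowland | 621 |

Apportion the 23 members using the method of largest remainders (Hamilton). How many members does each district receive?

The standard divisor is 1950/23 ≈ 84.783.
Standard quotas: North 2.571, South 4.199, Coastal 3.574, Highland 2.312, Central 3.019, Lowland 7.325.
Lower quotas: North 2, South 4, Coastal 3, Highland 2, Central 3, Lowland 7 (sum 21, leaving 2 seats).
Remainders in descending order: Coastal 0.574, North 0.571, Lowland 0.325, Highland 0.312, South 0.199, Central 0.019.
The surplus seats go to Coastal, North.

North 3, South 4, Coastal 4, Highland 2, Central 3, Lowland 7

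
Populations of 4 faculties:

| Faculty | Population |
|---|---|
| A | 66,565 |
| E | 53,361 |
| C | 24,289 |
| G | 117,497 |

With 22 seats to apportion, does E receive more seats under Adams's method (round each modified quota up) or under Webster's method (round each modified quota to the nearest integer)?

Adams

Adams: A 6, E 5, C 2, G 9.
Webster: A 6, E 4, C 2, G 10.
E gets 5 under Adams and 4 under Webster.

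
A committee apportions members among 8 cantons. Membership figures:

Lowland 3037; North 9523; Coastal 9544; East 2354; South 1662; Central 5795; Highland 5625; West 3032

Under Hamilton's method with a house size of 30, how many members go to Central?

5

The standard divisor is 40572/30 ≈ 1352.4.
Standard quotas: Lowland 2.2456, North 7.0416, Coastal 7.0571, East 1.7406, South 1.2289, Central 4.2850, Highland 4.1593, West 2.2419.
Lower quotas: Lowland 2, North 7, Coastal 7, East 1, South 1, Central 4, Highland 4, West 2 (sum 28, leaving 2 seats).
Remainders in descending order: East 0.7406, Central 0.2850, Lowland 0.2456, West 0.2419, South 0.2289, Highland 0.1593, Coastal 0.0571, North 0.0416.
The surplus seats go to East, Central.
Central receives 5.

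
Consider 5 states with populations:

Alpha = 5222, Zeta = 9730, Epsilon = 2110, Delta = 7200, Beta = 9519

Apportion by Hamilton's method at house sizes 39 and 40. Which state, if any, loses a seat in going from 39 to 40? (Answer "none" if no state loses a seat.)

Epsilon

At 39 seats: Alpha 6, Zeta 11, Epsilon 3, Delta 8, Beta 11.
At 40 seats: Alpha 6, Zeta 12, Epsilon 2, Delta 9, Beta 11.
Epsilon drops from 3 to 2.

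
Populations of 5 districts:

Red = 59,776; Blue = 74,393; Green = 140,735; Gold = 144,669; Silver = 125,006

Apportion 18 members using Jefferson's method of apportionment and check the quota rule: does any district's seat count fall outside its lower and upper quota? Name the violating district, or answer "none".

none

Standard quotas: Red 1.976, Blue 2.459, Green 4.652, Gold 4.782, Silver 4.132.
Jefferson allocation: Red 2, Blue 2, Green 5, Gold 5, Silver 4.
Every allocation lies between the lower and upper quota.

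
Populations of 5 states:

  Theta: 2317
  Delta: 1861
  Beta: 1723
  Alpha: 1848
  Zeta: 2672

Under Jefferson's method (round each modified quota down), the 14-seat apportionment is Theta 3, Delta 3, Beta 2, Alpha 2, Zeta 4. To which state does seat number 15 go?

Alpha

Priority for the next seat is population ÷ (current seats + 1).
Priorities: Theta 579.250, Delta 465.250, Beta 574.333, Alpha 616.000, Zeta 534.400.
Highest priority: Alpha.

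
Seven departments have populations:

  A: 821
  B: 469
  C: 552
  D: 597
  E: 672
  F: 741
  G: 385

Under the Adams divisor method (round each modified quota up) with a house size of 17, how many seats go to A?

3

Standard divisor 4237/17 ≈ 249.235; standard quotas: A 3.294, B 1.882, C 2.215, D 2.395, E 2.696, F 2.973, G 1.545.
Rounding up gives 4, 2, 3, 3, 3, 3, 2 = 20 seats, so the divisor must be adjusted.
With modified divisor 320: modified quotas A 2.566, B 1.466, C 1.725, D 1.866, E 2.100, F 2.316, G 1.203.
Rounding up: A 3, B 2, C 2, D 2, E 3, F 3, G 2 (total 17).
A receives 3.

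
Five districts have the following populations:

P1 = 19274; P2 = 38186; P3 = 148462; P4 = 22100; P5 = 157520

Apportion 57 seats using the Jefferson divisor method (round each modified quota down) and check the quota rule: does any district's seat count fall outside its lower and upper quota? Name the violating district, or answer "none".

P3

Standard quotas: P1 2.850, P2 5.646, P3 21.949, P4 3.267, P5 23.288.
Jefferson allocation: P1 2, P2 5, P3 23, P4 3, P5 24.
P3 has quota 21.949 (lower 21, upper 22) but receives 23 — outside the quota interval.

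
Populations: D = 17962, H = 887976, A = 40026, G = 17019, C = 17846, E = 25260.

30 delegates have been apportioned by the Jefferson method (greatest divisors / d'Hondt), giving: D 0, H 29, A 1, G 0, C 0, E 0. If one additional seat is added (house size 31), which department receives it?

H

Priority for the next seat is population ÷ (current seats + 1).
Priorities: D 17962.000, H 29599.200, A 20013.000, G 17019.000, C 17846.000, E 25260.000.
Highest priority: H.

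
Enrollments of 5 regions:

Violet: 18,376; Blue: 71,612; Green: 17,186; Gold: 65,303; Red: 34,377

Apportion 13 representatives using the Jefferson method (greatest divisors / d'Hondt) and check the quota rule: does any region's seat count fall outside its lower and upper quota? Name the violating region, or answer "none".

none

Standard quotas: Violet 1.155, Blue 4.501, Green 1.080, Gold 4.104, Red 2.160.
Jefferson allocation: Violet 1, Blue 5, Green 1, Gold 4, Red 2.
Every allocation lies between the lower and upper quota.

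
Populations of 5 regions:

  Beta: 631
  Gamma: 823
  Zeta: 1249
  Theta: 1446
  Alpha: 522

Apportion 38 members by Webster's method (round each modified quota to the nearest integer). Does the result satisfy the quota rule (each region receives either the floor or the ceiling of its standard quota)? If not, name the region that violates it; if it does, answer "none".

Standard quotas: Beta 5.133, Gamma 6.695, Zeta 10.161, Theta 11.764, Alpha 4.247.
Webster allocation: Beta 5, Gamma 7, Zeta 10, Theta 12, Alpha 4.
Every allocation lies between the lower and upper quota.

none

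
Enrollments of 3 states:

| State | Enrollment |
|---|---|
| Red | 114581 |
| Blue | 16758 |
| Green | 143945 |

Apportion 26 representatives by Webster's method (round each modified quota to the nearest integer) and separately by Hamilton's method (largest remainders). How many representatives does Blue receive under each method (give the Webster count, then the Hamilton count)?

Webster: Red 11, Blue 2, Green 13.
Hamilton: Red 11, Blue 1, Green 14.
Blue gets 2 under Webster and 1 under Hamilton.

2 and 1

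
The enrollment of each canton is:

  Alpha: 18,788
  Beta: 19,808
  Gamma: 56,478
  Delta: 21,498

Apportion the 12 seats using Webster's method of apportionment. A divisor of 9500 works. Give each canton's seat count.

With modified divisor 9500: modified quotas Alpha 1.978, Beta 2.085, Gamma 5.945, Delta 2.263.
Rounding to the nearest integer: Alpha 2, Beta 2, Gamma 6, Delta 2 (total 12).

Alpha 2, Beta 2, Gamma 6, Delta 2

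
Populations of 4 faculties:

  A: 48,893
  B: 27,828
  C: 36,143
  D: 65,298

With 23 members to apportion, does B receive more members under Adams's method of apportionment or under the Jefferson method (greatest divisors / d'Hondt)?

Adams

Adams: A 6, B 4, C 5, D 8.
Jefferson: A 6, B 3, C 5, D 9.
B gets 4 under Adams and 3 under Jefferson.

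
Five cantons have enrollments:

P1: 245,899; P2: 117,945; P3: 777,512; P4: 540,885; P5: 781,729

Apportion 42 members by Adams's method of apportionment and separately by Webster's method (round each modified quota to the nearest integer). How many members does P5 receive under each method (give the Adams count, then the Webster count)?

13 and 14

Adams: P1 5, P2 2, P3 13, P4 9, P5 13.
Webster: P1 4, P2 2, P3 13, P4 9, P5 14.
P5 gets 13 under Adams and 14 under Webster.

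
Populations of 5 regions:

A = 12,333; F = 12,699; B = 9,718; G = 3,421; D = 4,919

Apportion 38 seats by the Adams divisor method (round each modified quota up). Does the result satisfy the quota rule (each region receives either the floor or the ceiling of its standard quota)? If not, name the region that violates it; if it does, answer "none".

none

Standard quotas: A 10.876, F 11.199, B 8.570, G 3.017, D 4.338.
Adams allocation: A 11, F 11, B 8, G 3, D 5.
Every allocation lies between the lower and upper quota.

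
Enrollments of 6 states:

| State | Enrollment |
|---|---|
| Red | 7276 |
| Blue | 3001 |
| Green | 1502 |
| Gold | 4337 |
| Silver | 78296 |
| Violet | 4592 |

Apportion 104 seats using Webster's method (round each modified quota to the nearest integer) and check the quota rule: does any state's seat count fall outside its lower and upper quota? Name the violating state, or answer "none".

Standard quotas: Red 7.643, Blue 3.152, Green 1.578, Gold 4.556, Silver 82.247, Violet 4.824.
Webster allocation: Red 8, Blue 3, Green 2, Gold 5, Silver 81, Violet 5.
Silver has quota 82.247 (lower 82, upper 83) but receives 81 — outside the quota interval.

Silver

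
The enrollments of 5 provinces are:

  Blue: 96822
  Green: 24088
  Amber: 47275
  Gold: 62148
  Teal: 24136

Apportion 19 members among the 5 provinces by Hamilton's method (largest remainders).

Blue: 7; Green: 2; Amber: 3; Gold: 5; Teal: 2

Total 254469; standard divisor 254469/19 ≈ 13393.105.
Standard quotas: Blue 7.2292, Green 1.7985, Amber 3.5298, Gold 4.6403, Teal 1.8021.
Lower quotas: Blue 7, Green 1, Amber 3, Gold 4, Teal 1 (sum 16, leaving 3 seats).
Remainders in descending order: Teal 0.8021, Green 0.7985, Gold 0.6403, Amber 0.5298, Blue 0.2292.
Largest remainders: Teal, Green, Gold receive the extra seats.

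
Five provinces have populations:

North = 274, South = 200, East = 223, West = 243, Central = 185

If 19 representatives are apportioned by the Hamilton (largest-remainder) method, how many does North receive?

5

Total 1125; standard divisor 1125/19 ≈ 59.211.
Standard quotas: North 4.628, South 3.378, East 3.766, West 4.104, Central 3.124.
Lower quotas: North 4, South 3, East 3, West 4, Central 3 (sum 17, leaving 2 seats).
Remainders in descending order: East 0.766, North 0.628, South 0.378, Central 0.124, West 0.104.
Largest remainders: East, North receive the extra seats.
North receives 5.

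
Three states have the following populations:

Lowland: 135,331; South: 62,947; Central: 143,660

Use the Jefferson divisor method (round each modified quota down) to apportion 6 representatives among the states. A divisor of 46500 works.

Lowland: 2, South: 1, Central: 3

With modified divisor 46500: modified quotas Lowland 2.910, South 1.354, Central 3.089.
Rounding down: Lowland 2, South 1, Central 3 (total 6).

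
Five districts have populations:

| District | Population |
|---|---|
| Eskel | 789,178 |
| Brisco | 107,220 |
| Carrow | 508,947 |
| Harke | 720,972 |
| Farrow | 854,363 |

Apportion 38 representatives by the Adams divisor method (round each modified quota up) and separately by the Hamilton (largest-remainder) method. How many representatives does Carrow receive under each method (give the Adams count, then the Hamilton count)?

Adams: Eskel 10, Brisco 2, Carrow 6, Harke 9, Farrow 11.
Hamilton: Eskel 10, Brisco 1, Carrow 7, Harke 9, Farrow 11.
Carrow gets 6 under Adams and 7 under Hamilton.

6 and 7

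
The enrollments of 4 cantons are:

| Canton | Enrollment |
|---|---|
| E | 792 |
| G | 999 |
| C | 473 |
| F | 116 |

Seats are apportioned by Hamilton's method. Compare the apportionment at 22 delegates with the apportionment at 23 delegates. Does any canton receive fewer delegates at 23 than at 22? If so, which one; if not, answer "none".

At 22 seats: E 7, G 9, C 5, F 1.
At 23 seats: E 8, G 10, C 4, F 1.
C drops from 5 to 4.

C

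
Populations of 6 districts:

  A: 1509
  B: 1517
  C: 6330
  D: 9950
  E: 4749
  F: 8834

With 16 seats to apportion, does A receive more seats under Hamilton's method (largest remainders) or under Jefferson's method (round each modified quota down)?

Hamilton: A 1, B 1, C 3, D 5, E 2, F 4.
Jefferson: A 0, B 0, C 3, D 6, E 2, F 5.
A gets 1 under Hamilton and 0 under Jefferson.

Hamilton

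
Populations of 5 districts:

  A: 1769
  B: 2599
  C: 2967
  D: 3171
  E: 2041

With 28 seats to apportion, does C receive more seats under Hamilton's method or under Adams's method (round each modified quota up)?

Hamilton

Hamilton: A 4, B 6, C 7, D 7, E 4.
Adams: A 4, B 6, C 6, D 7, E 5.
C gets 7 under Hamilton and 6 under Adams.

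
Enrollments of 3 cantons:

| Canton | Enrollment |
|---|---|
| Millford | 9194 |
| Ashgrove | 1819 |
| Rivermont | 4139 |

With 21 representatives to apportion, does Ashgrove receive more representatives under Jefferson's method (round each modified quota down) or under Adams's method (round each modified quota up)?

Adams

Jefferson: Millford 13, Ashgrove 2, Rivermont 6.
Adams: Millford 12, Ashgrove 3, Rivermont 6.
Ashgrove gets 2 under Jefferson and 3 under Adams.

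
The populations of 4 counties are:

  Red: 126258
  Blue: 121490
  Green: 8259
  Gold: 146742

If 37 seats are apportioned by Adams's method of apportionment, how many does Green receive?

1

Standard divisor 402749/37 ≈ 10885.108; standard quotas: Red 11.599, Blue 11.161, Green 0.759, Gold 13.481.
Rounding up gives 12, 12, 1, 14 = 39 seats, so the divisor must be adjusted.
With modified divisor 11400: modified quotas Red 11.075, Blue 10.657, Green 0.724, Gold 12.872.
Rounding up: Red 12, Blue 11, Green 1, Gold 13 (total 37).
Green receives 1.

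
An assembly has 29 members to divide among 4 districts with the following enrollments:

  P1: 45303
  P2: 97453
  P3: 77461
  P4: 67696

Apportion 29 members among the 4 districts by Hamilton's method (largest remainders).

The standard divisor is 287913/29 ≈ 9928.034.
Standard quotas: P1 4.5631, P2 9.8159, P3 7.8022, P4 6.8187.
Lower quotas: P1 4, P2 9, P3 7, P4 6 (sum 26, leaving 3 seats).
Remainders in descending order: P4 0.8187, P2 0.8159, P3 0.8022, P1 0.5631.
Largest remainders: P4, P2, P3 receive the extra seats.

P1=4; P2=10; P3=8; P4=7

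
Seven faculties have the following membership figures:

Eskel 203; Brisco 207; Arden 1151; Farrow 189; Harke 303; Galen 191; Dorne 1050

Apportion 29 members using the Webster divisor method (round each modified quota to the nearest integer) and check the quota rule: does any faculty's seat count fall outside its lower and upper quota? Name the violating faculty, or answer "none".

Arden

Standard quotas: Eskel 1.787, Brisco 1.822, Arden 10.133, Farrow 1.664, Harke 2.668, Galen 1.682, Dorne 9.244.
Webster allocation: Eskel 2, Brisco 2, Arden 9, Farrow 2, Harke 3, Galen 2, Dorne 9.
Arden has quota 10.133 (lower 10, upper 11) but receives 9 — outside the quota interval.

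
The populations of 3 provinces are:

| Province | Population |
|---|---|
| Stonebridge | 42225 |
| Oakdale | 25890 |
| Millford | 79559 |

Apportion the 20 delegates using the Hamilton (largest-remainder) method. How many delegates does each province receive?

Stonebridge 6, Oakdale 3, Millford 11

The standard divisor is 147674/20 ≈ 7383.7.
Standard quotas: Stonebridge 5.7187, Oakdale 3.5064, Millford 10.7750.
Lower quotas: Stonebridge 5, Oakdale 3, Millford 10 (sum 18, leaving 2 seats).
Remainders in descending order: Millford 0.7750, Stonebridge 0.7187, Oakdale 0.5064.
The surplus seats go to Millford, Stonebridge.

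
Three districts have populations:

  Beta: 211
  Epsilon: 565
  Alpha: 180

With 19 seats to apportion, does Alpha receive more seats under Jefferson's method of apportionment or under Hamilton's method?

Hamilton

Jefferson: Beta 4, Epsilon 12, Alpha 3.
Hamilton: Beta 4, Epsilon 11, Alpha 4.
Alpha gets 3 under Jefferson and 4 under Hamilton.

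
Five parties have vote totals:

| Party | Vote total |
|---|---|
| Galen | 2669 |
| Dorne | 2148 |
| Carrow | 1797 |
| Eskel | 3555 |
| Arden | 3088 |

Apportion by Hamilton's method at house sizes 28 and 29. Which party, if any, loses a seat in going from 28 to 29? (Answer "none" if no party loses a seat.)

At 28 seats: Galen 6, Dorne 5, Carrow 4, Eskel 7, Arden 6.
At 29 seats: Galen 6, Dorne 4, Carrow 4, Eskel 8, Arden 7.
Dorne drops from 5 to 4.

Dorne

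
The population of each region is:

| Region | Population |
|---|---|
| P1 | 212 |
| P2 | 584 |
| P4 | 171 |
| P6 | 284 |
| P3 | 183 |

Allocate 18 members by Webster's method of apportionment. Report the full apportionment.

Standard divisor 1434/18 ≈ 79.667; standard quotas: P1 2.661, P2 7.331, P4 2.146, P6 3.565, P3 2.297.
Rounding to the nearest integer gives P1 3, P2 7, P4 2, P6 4, P3 2 — total 18, matching the house size, so no adjustment is needed.

P1 3, P2 7, P4 2, P6 4, P3 2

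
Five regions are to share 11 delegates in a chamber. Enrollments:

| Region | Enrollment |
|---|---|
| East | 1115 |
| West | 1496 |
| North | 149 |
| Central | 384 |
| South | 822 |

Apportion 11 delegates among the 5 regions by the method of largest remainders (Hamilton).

Standard divisor: 3966 ÷ 11 ≈ 360.545.
Standard quotas: East 3.093, West 4.149, North 0.413, Central 1.065, South 2.280.
Lower quotas: East 3, West 4, North 0, Central 1, South 2 (sum 10, leaving 1 seat).
Remainders in descending order: North 0.413, South 0.280, West 0.149, East 0.093, Central 0.065.
Largest remainder: North receives the extra seat.

East=3, West=4, North=1, Central=1, South=2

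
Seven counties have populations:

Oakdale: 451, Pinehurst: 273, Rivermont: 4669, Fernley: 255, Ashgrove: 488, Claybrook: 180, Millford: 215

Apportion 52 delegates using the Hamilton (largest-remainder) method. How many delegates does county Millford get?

2

Total 6531; standard divisor 6531/52 ≈ 125.596.
Standard quotas: Oakdale 3.591, Pinehurst 2.174, Rivermont 37.175, Fernley 2.030, Ashgrove 3.885, Claybrook 1.433, Millford 1.712.
Lower quotas: Oakdale 3, Pinehurst 2, Rivermont 37, Fernley 2, Ashgrove 3, Claybrook 1, Millford 1 (sum 49, leaving 3 seats).
Remainders in descending order: Ashgrove 0.885, Millford 0.712, Oakdale 0.591, Claybrook 0.433, Rivermont 0.175, Pinehurst 0.174, Fernley 0.030.
The surplus seats go to Ashgrove, Millford, Oakdale.
Millford receives 2.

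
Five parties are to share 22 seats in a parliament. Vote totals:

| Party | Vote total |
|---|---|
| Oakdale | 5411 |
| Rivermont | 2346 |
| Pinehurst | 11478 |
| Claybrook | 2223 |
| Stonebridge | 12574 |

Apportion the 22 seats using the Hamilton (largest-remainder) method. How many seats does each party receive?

Total 34032; standard divisor 34032/22 ≈ 1546.909.
Standard quotas: Oakdale 3.4979, Rivermont 1.5166, Pinehurst 7.4200, Claybrook 1.4371, Stonebridge 8.1285.
Lower quotas: Oakdale 3, Rivermont 1, Pinehurst 7, Claybrook 1, Stonebridge 8 (sum 20, leaving 2 seats).
Remainders in descending order: Rivermont 0.5166, Oakdale 0.4979, Claybrook 0.4371, Pinehurst 0.4200, Stonebridge 0.1285.
The surplus seats go to Rivermont, Oakdale.

Oakdale: 4, Rivermont: 2, Pinehurst: 7, Claybrook: 1, Stonebridge: 8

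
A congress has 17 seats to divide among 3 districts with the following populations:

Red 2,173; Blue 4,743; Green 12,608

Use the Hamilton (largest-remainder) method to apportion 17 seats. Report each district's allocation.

Red: 2, Blue: 4, Green: 11

Total 19524; standard divisor 19524/17 ≈ 1148.471.
Standard quotas: Red 1.8921, Blue 4.1298, Green 10.9781.
Lower quotas: Red 1, Blue 4, Green 10 (sum 15, leaving 2 seats).
Remainders in descending order: Green 0.9781, Red 0.8921, Blue 0.1298.
Largest remainders: Green, Red receive the extra seats.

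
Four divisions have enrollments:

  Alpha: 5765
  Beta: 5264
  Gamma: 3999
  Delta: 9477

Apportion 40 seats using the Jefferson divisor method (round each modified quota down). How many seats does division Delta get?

Standard divisor 24505/40 ≈ 612.625; standard quotas: Alpha 9.410, Beta 8.593, Gamma 6.528, Delta 15.469.
Rounding down gives 9, 8, 6, 15 = 38 seats, so the divisor must be adjusted.
With modified divisor 580: modified quotas Alpha 9.940, Beta 9.076, Gamma 6.895, Delta 16.340.
Rounding down: Alpha 9, Beta 9, Gamma 6, Delta 16 (total 40).
Delta receives 16.

16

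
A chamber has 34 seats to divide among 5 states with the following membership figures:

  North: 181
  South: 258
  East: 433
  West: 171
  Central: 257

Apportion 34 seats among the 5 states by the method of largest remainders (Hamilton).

North=5; South=7; East=11; West=4; Central=7

The standard divisor is 1300/34 ≈ 38.235.
Standard quotas: North 4.734, South 6.748, East 11.325, West 4.472, Central 6.722.
Lower quotas: North 4, South 6, East 11, West 4, Central 6 (sum 31, leaving 3 seats).
Remainders in descending order: South 0.748, North 0.734, Central 0.722, West 0.472, East 0.325.
The surplus seats go to South, North, Central.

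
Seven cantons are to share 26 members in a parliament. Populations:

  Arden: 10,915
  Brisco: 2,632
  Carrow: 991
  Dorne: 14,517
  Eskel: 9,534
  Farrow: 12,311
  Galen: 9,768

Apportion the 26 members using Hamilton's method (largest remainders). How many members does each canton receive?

Arden 5, Brisco 1, Carrow 1, Dorne 6, Eskel 4, Farrow 5, Galen 4

The standard divisor is 60668/26 ≈ 2333.385.
Standard quotas: Arden 4.6778, Brisco 1.1280, Carrow 0.4247, Dorne 6.2214, Eskel 4.0859, Farrow 5.2760, Galen 4.1862.
Lower quotas: Arden 4, Brisco 1, Carrow 0, Dorne 6, Eskel 4, Farrow 5, Galen 4 (sum 24, leaving 2 seats).
Remainders in descending order: Arden 0.6778, Carrow 0.4247, Farrow 0.2760, Dorne 0.2214, Galen 0.1862, Brisco 0.1280, Eskel 0.0859.
The surplus seats go to Arden, Carrow.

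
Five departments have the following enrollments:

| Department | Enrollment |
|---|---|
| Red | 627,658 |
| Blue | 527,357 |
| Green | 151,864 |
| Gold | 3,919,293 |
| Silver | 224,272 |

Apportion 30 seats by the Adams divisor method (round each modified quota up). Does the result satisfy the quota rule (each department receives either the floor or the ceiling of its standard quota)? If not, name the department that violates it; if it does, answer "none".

Standard quotas: Red 3.455, Blue 2.903, Green 0.836, Gold 21.572, Silver 1.234.
Adams allocation: Red 4, Blue 3, Green 1, Gold 20, Silver 2.
Gold has quota 21.572 (lower 21, upper 22) but receives 20 — outside the quota interval.

Gold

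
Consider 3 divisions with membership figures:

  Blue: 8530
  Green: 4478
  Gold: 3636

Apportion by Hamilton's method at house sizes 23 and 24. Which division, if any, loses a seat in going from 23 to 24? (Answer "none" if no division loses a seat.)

At 23 seats: Blue 12, Green 6, Gold 5.
At 24 seats: Blue 12, Green 7, Gold 5.
No division's allocation decreased.

none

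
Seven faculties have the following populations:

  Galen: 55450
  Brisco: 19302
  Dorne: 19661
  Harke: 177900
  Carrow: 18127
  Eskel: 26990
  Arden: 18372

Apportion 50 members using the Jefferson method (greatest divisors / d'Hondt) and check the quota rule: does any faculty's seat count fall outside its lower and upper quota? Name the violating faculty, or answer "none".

Harke

Standard quotas: Galen 8.256, Brisco 2.874, Dorne 2.927, Harke 26.489, Carrow 2.699, Eskel 4.019, Arden 2.736.
Jefferson allocation: Galen 8, Brisco 3, Dorne 3, Harke 28, Carrow 2, Eskel 4, Arden 2.
Harke has quota 26.489 (lower 26, upper 27) but receives 28 — outside the quota interval.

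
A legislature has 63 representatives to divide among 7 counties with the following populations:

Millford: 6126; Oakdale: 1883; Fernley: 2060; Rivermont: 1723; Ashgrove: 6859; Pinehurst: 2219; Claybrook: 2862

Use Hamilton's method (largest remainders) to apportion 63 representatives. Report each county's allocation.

Millford: 16, Oakdale: 5, Fernley: 5, Rivermont: 5, Ashgrove: 18, Pinehurst: 6, Claybrook: 8

The standard divisor is 23732/63 ≈ 376.698.
Standard quotas: Millford 16.2623, Oakdale 4.9987, Fernley 5.4686, Rivermont 4.5740, Ashgrove 18.2082, Pinehurst 5.8907, Claybrook 7.5976.
Lower quotas: Millford 16, Oakdale 4, Fernley 5, Rivermont 4, Ashgrove 18, Pinehurst 5, Claybrook 7 (sum 59, leaving 4 seats).
Remainders in descending order: Oakdale 0.9987, Pinehurst 0.8907, Claybrook 0.5976, Rivermont 0.5740, Fernley 0.4686, Millford 0.2623, Ashgrove 0.2082.
The surplus seats go to Oakdale, Pinehurst, Claybrook, Rivermont.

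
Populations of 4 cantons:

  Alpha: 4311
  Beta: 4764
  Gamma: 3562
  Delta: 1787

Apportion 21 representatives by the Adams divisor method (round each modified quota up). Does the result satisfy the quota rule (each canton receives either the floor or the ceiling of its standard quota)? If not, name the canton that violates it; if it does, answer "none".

none

Standard quotas: Alpha 6.276, Beta 6.936, Gamma 5.186, Delta 2.602.
Adams allocation: Alpha 6, Beta 7, Gamma 5, Delta 3.
Every allocation lies between the lower and upper quota.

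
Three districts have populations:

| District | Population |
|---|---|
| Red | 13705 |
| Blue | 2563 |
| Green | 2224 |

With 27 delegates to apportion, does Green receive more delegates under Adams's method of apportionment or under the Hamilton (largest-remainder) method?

Adams

Adams: Red 19, Blue 4, Green 4.
Hamilton: Red 20, Blue 4, Green 3.
Green gets 4 under Adams and 3 under Hamilton.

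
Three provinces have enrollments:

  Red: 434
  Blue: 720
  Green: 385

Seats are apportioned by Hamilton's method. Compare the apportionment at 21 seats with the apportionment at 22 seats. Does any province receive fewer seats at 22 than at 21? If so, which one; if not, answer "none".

At 21 seats: Red 6, Blue 10, Green 5.
At 22 seats: Red 6, Blue 10, Green 6.
No province's allocation decreased.

none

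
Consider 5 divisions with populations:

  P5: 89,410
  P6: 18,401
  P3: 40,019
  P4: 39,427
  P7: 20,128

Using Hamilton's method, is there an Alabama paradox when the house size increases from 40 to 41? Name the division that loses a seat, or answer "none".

At 40 seats: P5 17, P6 3, P3 8, P4 8, P7 4.
At 41 seats: P5 18, P6 3, P3 8, P4 8, P7 4.
No division's allocation decreased.

none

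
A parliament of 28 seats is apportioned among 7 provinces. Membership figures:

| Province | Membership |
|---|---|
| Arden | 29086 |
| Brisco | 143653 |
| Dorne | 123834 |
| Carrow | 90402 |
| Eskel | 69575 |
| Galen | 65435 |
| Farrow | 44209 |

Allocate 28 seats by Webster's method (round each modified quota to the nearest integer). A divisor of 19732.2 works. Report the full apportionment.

With modified divisor 19732.2: modified quotas Arden 1.474, Brisco 7.280, Dorne 6.276, Carrow 4.581, Eskel 3.526, Galen 3.316, Farrow 2.240.
Rounding to the nearest integer: Arden 1, Brisco 7, Dorne 6, Carrow 5, Eskel 4, Galen 3, Farrow 2 (total 28).

Arden=1, Brisco=7, Dorne=6, Carrow=5, Eskel=4, Galen=3, Farrow=2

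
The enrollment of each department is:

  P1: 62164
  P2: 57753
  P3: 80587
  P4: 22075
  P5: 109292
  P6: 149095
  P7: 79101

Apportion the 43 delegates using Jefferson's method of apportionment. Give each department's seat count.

Standard divisor 560067/43 ≈ 13024.814; standard quotas: P1 4.773, P2 4.434, P3 6.187, P4 1.695, P5 8.391, P6 11.447, P7 6.073.
Rounding down gives 4, 4, 6, 1, 8, 11, 6 = 40 seats, so the divisor must be adjusted.
With modified divisor 11800: modified quotas P1 5.268, P2 4.894, P3 6.829, P4 1.871, P5 9.262, P6 12.635, P7 6.703.
Rounding down: P1 5, P2 4, P3 6, P4 1, P5 9, P6 12, P7 6 (total 43).

P1 5, P2 4, P3 6, P4 1, P5 9, P6 12, P7 6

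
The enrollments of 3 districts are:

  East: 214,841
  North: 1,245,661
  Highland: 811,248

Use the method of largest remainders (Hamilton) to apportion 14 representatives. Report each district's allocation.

East: 1, North: 8, Highland: 5

Standard divisor: 2271750 ÷ 14 ≈ 162267.857.
Standard quotas: East 1.3240, North 7.6766, Highland 4.9994.
Lower quotas: East 1, North 7, Highland 4 (sum 12, leaving 2 seats).
Remainders in descending order: Highland 0.9994, North 0.6766, East 0.3240.
Largest remainders: Highland, North receive the extra seats.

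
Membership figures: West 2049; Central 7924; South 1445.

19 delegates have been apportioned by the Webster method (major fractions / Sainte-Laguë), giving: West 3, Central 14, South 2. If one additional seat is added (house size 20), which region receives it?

West

Priority for the next seat is population ÷ (current seats + 0.5).
Priorities: West 585.429, Central 546.483, South 578.000.
Highest priority: West.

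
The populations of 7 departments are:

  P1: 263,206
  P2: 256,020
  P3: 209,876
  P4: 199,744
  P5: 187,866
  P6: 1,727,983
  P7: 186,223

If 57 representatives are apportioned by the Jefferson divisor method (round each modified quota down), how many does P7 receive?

3

Standard divisor 3030918/57 ≈ 53174; standard quotas: P1 4.950, P2 4.815, P3 3.947, P4 3.756, P5 3.533, P6 32.497, P7 3.502.
Rounding down gives 4, 4, 3, 3, 3, 32, 3 = 52 seats, so the divisor must be adjusted.
With modified divisor 50400: modified quotas P1 5.222, P2 5.080, P3 4.164, P4 3.963, P5 3.728, P6 34.285, P7 3.695.
Rounding down: P1 5, P2 5, P3 4, P4 3, P5 3, P6 34, P7 3 (total 57).
P7 receives 3.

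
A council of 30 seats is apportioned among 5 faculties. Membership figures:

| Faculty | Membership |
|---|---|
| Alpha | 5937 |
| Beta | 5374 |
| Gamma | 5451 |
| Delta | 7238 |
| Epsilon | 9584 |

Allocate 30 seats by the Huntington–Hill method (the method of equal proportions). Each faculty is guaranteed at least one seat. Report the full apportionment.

With divisor 1123: modified quotas Alpha 5.287, Beta 4.785, Gamma 4.854, Delta 6.445, Epsilon 8.534.
Geometric-mean thresholds: Alpha √(5·6)=5.477, Beta √(4·5)=4.472, Gamma √(4·5)=4.472, Delta √(6·7)=6.481, Epsilon √(8·9)=8.485.
Each quota rounded against its threshold gives Alpha 5, Beta 5, Gamma 5, Delta 6, Epsilon 9 (total 30).

Alpha 5; Beta 5; Gamma 5; Delta 6; Epsilon 9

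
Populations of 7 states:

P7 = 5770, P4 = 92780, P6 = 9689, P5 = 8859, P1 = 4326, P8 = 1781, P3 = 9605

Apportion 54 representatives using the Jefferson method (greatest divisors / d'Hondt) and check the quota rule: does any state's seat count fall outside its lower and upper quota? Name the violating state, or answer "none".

P4

Standard quotas: P7 2.346, P4 37.724, P6 3.940, P5 3.602, P1 1.759, P8 0.724, P3 3.905.
Jefferson allocation: P7 2, P4 40, P6 4, P5 3, P1 1, P8 0, P3 4.
P4 has quota 37.724 (lower 37, upper 38) but receives 40 — outside the quota interval.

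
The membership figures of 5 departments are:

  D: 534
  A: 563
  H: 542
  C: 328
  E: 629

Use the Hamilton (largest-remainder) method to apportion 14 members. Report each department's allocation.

The standard divisor is 2596/14 ≈ 185.429.
Standard quotas: D 2.880, A 3.036, H 2.923, C 1.769, E 3.392.
Lower quotas: D 2, A 3, H 2, C 1, E 3 (sum 11, leaving 3 seats).
Remainders in descending order: H 0.923, D 0.880, C 0.769, E 0.392, A 0.036.
The surplus seats go to H, D, C.

D=3, A=3, H=3, C=2, E=3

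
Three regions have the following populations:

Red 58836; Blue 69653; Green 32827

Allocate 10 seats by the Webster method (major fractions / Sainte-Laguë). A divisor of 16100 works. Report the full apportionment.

With modified divisor 16100: modified quotas Red 3.654, Blue 4.326, Green 2.039.
Rounding to the nearest integer: Red 4, Blue 4, Green 2 (total 10).

Red: 4; Blue: 4; Green: 2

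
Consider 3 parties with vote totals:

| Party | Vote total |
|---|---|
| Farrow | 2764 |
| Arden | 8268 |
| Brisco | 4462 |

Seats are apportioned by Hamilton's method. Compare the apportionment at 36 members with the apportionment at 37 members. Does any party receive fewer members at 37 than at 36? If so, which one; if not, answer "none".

Farrow

At 36 seats: Farrow 7, Arden 19, Brisco 10.
At 37 seats: Farrow 6, Arden 20, Brisco 11.
Farrow drops from 7 to 6.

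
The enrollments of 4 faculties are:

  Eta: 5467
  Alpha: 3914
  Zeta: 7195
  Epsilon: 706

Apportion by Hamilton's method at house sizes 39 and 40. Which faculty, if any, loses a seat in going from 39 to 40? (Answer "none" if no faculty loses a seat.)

Epsilon

At 39 seats: Eta 12, Alpha 9, Zeta 16, Epsilon 2.
At 40 seats: Eta 13, Alpha 9, Zeta 17, Epsilon 1.
Epsilon drops from 2 to 1.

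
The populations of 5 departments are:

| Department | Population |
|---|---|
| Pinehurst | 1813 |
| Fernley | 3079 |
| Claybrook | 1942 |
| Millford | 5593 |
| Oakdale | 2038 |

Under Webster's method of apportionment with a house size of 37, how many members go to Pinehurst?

Standard divisor 14465/37 ≈ 390.946; standard quotas: Pinehurst 4.637, Fernley 7.876, Claybrook 4.967, Millford 14.306, Oakdale 5.213.
Rounding to the nearest integer gives Pinehurst 5, Fernley 8, Claybrook 5, Millford 14, Oakdale 5 — total 37, matching the house size, so no adjustment is needed.
Pinehurst receives 5.

5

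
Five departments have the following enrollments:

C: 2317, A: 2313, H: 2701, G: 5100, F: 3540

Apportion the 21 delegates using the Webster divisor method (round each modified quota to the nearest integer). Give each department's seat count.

Standard divisor 15971/21 ≈ 760.524; standard quotas: C 3.047, A 3.041, H 3.551, G 6.706, F 4.655.
Rounding to the nearest integer gives 3, 3, 4, 7, 5 = 22 seats, so the divisor must be adjusted.
With modified divisor 780: modified quotas C 2.971, A 2.965, H 3.463, G 6.538, F 4.538.
Rounding to the nearest integer: C 3, A 3, H 3, G 7, F 5 (total 21).

C: 3, A: 3, H: 3, G: 7, F: 5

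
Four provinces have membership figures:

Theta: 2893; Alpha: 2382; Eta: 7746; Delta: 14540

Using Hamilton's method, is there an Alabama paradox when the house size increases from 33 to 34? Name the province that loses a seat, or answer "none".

At 33 seats: Theta 4, Alpha 3, Eta 9, Delta 17.
At 34 seats: Theta 4, Alpha 3, Eta 9, Delta 18.
No province's allocation decreased.

none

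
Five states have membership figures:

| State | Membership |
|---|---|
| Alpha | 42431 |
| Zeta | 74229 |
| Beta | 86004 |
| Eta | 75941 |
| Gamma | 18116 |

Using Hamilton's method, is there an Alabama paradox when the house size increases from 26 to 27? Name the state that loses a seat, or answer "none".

At 26 seats: Alpha 4, Zeta 6, Beta 7, Eta 7, Gamma 2.
At 27 seats: Alpha 4, Zeta 7, Beta 8, Eta 7, Gamma 1.
Gamma drops from 2 to 1.

Gamma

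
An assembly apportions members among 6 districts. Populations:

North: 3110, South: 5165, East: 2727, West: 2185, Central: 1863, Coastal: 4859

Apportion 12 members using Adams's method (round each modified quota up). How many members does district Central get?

Standard divisor 19909/12 ≈ 1659.083; standard quotas: North 1.875, South 3.113, East 1.644, West 1.317, Central 1.123, Coastal 2.929.
Rounding up gives 2, 4, 2, 2, 2, 3 = 15 seats, so the divisor must be adjusted.
With modified divisor 2300: modified quotas North 1.352, South 2.246, East 1.186, West 0.950, Central 0.810, Coastal 2.113.
Rounding up: North 2, South 3, East 2, West 1, Central 1, Coastal 3 (total 12).
Central receives 1.

1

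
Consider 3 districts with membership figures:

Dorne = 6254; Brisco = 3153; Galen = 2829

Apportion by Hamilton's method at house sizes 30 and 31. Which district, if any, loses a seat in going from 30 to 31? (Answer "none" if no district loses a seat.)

none

At 30 seats: Dorne 15, Brisco 8, Galen 7.
At 31 seats: Dorne 16, Brisco 8, Galen 7.
No district's allocation decreased.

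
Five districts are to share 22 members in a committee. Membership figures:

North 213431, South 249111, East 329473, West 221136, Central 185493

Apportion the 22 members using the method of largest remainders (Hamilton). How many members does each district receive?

Standard divisor: 1198644 ÷ 22 ≈ 54483.818.
Standard quotas: North 3.9173, South 4.5722, East 6.0472, West 4.0587, Central 3.4046.
Lower quotas: North 3, South 4, East 6, West 4, Central 3 (sum 20, leaving 2 seats).
Remainders in descending order: North 0.9173, South 0.5722, Central 0.4046, West 0.0587, East 0.0472.
The surplus seats go to North, South.

North 4, South 5, East 6, West 4, Central 3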